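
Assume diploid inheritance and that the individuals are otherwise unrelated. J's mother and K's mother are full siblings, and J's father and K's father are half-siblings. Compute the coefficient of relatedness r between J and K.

With two independent routes of shared ancestry, r is the sum of the two contributions.
J and K are related in two ways: first cousins through their mothers (r = 1/8) and half first cousins through their fathers (r = 1/16).
r = 1/8 + 1/16 = 3/16 = 0.1875.

0.1875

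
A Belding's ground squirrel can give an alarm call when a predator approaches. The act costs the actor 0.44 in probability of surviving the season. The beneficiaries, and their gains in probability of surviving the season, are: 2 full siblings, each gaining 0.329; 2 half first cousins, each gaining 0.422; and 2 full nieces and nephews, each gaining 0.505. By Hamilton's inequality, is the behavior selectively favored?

Hamilton's rule: the trait is favored when the sum of r·B over every recipient exceeds the actor's cost C.
r to a full sibling = 1/2 (full sibs share both parents — two paths of length 2: r = 2·(1/2)^2 = 1/2).
r to a half first cousin = 1/16 (half first cousins share one grandparent — one path of length 4: r = (1/2)^4 = 1/16).
r to a full niece or nephew = 1/4 (full aunt/uncle↔niece/nephew: two paths of length 3 through the shared grandparent pair: r = 2·(1/2)^3 = 1/4).
Summing one r·B term per recipient: 2·0.5·0.329 + 2·0.0625·0.422 + 2·0.25·0.505 = 0.63425.
0.63425 > 0.44: the indirect benefit exceeds the cost.

Yes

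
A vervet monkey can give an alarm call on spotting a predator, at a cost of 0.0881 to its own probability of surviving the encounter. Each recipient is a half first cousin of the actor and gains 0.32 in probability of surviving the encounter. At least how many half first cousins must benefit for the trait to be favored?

5

r to a half first cousin = 1/16 (half first cousins share one grandparent — one path of length 4: r = (1/2)^4 = 1/16).
Hamilton's rule: n·r·B > C  ⇒  n > C/(r·B) = 0.0881/(0.0625·0.32) = 4.405.
The smallest integer exceeding 4.405 is 5.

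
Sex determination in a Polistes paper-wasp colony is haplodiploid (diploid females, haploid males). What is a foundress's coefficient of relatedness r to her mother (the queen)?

0.5

One meiotic link between diploid queen and diploid daughter: r = 1/2.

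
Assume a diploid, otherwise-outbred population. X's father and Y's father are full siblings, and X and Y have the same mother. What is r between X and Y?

0.375

Independent pedigree routes through distinct common ancestors add.
X and Y are related in two ways: first cousins through their fathers (r = 1/8) and half-sibs through their shared mother (r = 1/4).
r = 1/8 + 1/4 = 3/8 = 0.375.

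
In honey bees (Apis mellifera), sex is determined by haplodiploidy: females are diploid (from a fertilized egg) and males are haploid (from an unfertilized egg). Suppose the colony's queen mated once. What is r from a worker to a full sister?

Haplodiploid full sisters inherit their father's entire haploid genome identically (contributing 1/2) and on average half of their mother's contribution (1/2 · 1/2 = 1/4); r = 1/2 + 1/4 = 3/4.

0.75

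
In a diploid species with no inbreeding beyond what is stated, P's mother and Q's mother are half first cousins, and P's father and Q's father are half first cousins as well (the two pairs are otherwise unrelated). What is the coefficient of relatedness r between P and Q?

0.03125

Wright's path rule: contributions from independent ancestry routes add.
P and Q are related in two ways: half second cousins through their mothers (r = 1/64) and half second cousins through their fathers (r = 1/64).
r = 1/64 + 1/64 = 0.03125.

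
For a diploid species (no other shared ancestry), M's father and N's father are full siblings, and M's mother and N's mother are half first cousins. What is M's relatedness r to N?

0.140625

Independent pedigree routes through distinct common ancestors add.
M and N are related in two ways: first cousins through their fathers (r = 1/8) and half second cousins through their mothers (r = 1/64).
r = 1/8 + 1/64 = 9/64 = 0.140625.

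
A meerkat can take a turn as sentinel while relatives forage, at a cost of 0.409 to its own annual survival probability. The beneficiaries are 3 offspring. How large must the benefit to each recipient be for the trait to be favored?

r to an offspring = 1/2 (one parent–offspring link: r = (1/2)^1 = 1/2).
Hamilton's rule with n recipients of equal r: n·r·B > C, so B > C/(n·r) = 0.409/(3·0.5) = 0.2727.

0.2727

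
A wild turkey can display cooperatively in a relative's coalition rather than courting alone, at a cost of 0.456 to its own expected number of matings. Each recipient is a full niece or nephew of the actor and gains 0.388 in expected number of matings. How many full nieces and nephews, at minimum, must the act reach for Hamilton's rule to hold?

r to a full niece or nephew = 0.25 (full aunt/uncle↔niece/nephew: two paths of length 3 through the shared grandparent pair: r = 2·(1/2)^3 = 1/4).
Hamilton's rule: n·r·B > C  ⇒  n > C/(r·B) = 0.456/(0.25·0.388) = 4.701.
The smallest integer exceeding 4.701 is 5.

5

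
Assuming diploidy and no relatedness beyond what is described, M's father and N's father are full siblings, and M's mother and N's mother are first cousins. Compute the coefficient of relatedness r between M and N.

Relatedness sums over independent paths through distinct common ancestors.
M and N are related in two ways: first cousins through their fathers (r = 1/8) and second cousins through their mothers (r = 1/32).
r = 1/8 + 1/32 = 5/32 = 0.15625.

0.15625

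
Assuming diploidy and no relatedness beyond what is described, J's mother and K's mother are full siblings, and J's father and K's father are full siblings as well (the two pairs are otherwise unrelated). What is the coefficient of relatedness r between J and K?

0.25

With two independent routes of shared ancestry, r is the sum of the two contributions.
J and K are related in two ways: first cousins through their mothers (r = 1/8) and first cousins through their fathers (r = 1/8) — i.e. double first cousins.
r = 1/8 + 1/8 = 0.25.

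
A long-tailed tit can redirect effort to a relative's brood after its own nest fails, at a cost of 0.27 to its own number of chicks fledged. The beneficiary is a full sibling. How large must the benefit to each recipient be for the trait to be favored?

r to a full sibling = 1/2 (full sibs share both parents — two paths of length 2: r = 2·(1/2)^2 = 1/2).
Hamilton's rule with n recipients of equal r: n·r·B > C, so B > C/(n·r) = 0.27/(1·0.5) = 0.54.

0.54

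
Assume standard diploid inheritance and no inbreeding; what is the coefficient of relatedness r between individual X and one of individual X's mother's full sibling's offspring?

0.125

Each parent–offspring link contributes a factor of 1/2, and independent paths through distinct common ancestors add.
First cousins share one grandparent pair — two paths of length 4: r = 2·(1/2)^4 = 1/8.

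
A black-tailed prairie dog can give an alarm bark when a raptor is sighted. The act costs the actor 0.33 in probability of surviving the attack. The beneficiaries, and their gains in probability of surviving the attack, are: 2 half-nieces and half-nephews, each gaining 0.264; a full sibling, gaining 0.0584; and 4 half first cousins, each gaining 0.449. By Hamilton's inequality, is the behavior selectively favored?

Hamilton's rule: the trait is favored when the sum of r·B over every recipient exceeds the actor's cost C.
r to a half-niece or half-nephew = 0.125 (half-aunt/uncle↔niece/nephew: one path of length 3: r = (1/2)^3 = 1/8).
r to a full sibling = 0.5 (full sibs share both parents — two paths of length 2: r = 2·(1/2)^2 = 1/2).
r to a half first cousin = 1/16 (half first cousins share one grandparent — one path of length 4: r = (1/2)^4 = 1/16).
Summing one r·B term per recipient: 2·0.125·0.264 + 1·0.5·0.0584 + 4·0.0625·0.449 = 0.20745.
0.20745 < 0.33: the indirect benefit is less than the cost.

No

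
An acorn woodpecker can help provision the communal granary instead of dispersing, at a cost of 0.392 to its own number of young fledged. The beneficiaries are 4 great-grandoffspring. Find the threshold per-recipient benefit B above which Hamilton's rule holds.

r to a great-grandoffspring = 0.125 (three parent–offspring links: r = (1/2)^3 = 1/8).
Hamilton's rule with n recipients of equal r: n·r·B > C, so B > C/(n·r) = 0.392/(4·0.125) = 0.784.

0.784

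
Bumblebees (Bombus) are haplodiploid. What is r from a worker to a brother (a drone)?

0.25

Her haploid brother carries none of their father's genes and a random half of their mother's genome; that half matches the maternal half of her own genome with probability 1/2: r = 1/2 · 1/2 = 1/4.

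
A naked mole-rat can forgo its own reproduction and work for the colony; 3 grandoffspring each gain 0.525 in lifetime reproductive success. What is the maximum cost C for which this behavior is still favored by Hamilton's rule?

r to a grandoffspring = 1/4 (two parent–offspring links: r = (1/2)^2 = 1/4).
Hamilton's rule: n·r·B > C, so the trait is favored while C < n·r·B = 3·0.25·0.525 = 0.39375.

0.39375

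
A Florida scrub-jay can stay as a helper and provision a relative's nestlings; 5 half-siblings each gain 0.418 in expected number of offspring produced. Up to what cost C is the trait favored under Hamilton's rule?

0.5225

r to a half-sibling = 0.25 (half-sibs share one parent — one path of length 2: r = (1/2)^2 = 1/4).
Hamilton's rule: n·r·B > C, so the trait is favored while C < n·r·B = 5·0.25·0.418 = 0.5225.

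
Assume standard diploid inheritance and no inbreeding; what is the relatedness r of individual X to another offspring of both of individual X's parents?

0.5

Each parent–offspring link contributes a factor of 1/2, and independent paths through distinct common ancestors add.
Full sibs share both parents — two paths of length 2: r = 2·(1/2)^2 = 1/2.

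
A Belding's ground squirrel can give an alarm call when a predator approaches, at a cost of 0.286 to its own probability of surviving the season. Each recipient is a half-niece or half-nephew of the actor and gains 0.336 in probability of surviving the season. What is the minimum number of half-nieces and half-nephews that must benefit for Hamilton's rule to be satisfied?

r to a half-niece or half-nephew = 0.125 (half-aunt/uncle↔niece/nephew: one path of length 3: r = (1/2)^3 = 1/8).
Hamilton's rule: n·r·B > C  ⇒  n > C/(r·B) = 0.286/(0.125·0.336) = 6.81.
The smallest integer exceeding 6.81 is 7.

7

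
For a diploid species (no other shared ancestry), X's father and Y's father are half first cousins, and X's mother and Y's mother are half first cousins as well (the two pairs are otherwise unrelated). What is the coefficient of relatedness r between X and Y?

0.03125

Relatedness sums over independent paths through distinct common ancestors.
X and Y are related in two ways: half second cousins through their fathers (r = 1/64) and half second cousins through their mothers (r = 1/64).
r = 1/64 + 1/64 = 0.03125.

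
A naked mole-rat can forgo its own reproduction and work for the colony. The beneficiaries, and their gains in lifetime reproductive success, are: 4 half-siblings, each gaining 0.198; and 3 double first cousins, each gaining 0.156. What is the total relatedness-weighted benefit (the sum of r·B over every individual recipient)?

0.315

r to a half-sibling = 0.25 (half-sibs share one parent — one path of length 2: r = (1/2)^2 = 1/4).
r to a double first cousin = 1/4 (double first cousins share both grandparent pairs — four paths of length 4: r = 4·(1/2)^4 = 1/4).
Summing one r·B term per recipient: 4·0.25·0.198 + 3·0.25·0.156 = 0.315.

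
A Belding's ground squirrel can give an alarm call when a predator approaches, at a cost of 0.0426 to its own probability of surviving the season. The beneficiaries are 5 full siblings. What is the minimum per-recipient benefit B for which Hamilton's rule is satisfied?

r to a full sibling = 1/2 (full sibs share both parents — two paths of length 2: r = 2·(1/2)^2 = 1/2).
Hamilton's rule with n recipients of equal r: n·r·B > C, so B > C/(n·r) = 0.0426/(5·0.5) = 0.017.

0.017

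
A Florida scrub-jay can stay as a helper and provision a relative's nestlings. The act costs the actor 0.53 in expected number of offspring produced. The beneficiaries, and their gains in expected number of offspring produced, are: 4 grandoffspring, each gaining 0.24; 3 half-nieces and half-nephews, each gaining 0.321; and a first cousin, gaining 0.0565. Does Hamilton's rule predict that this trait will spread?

No

Hamilton's rule: the trait is favored when the sum of r·B over every recipient exceeds the actor's cost C.
r to a grandoffspring = 1/4 (two parent–offspring links: r = (1/2)^2 = 1/4).
r to a half-niece or half-nephew = 0.125 (half-aunt/uncle↔niece/nephew: one path of length 3: r = (1/2)^3 = 1/8).
r to a first cousin = 1/8 (first cousins share one grandparent pair — two paths of length 4: r = 2·(1/2)^4 = 1/8).
Summing one r·B term per recipient: 4·0.25·0.24 + 3·0.125·0.321 + 1·0.125·0.0565 = 0.3674375.
0.3674375 < 0.53: the indirect benefit is less than the cost.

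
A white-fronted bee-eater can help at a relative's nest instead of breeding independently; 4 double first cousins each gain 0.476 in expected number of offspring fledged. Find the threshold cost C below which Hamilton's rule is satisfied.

r to a double first cousin = 0.25 (double first cousins share both grandparent pairs — four paths of length 4: r = 4·(1/2)^4 = 1/4).
Hamilton's rule: n·r·B > C, so the trait is favored while C < n·r·B = 4·0.25·0.476 = 0.476.

0.476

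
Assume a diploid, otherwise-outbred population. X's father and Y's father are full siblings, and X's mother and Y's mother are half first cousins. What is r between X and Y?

0.140625

Relatedness sums over independent paths through distinct common ancestors.
X and Y are related in two ways: first cousins through their fathers (r = 1/8) and half second cousins through their mothers (r = 1/64).
r = 1/8 + 1/64 = 0.140625.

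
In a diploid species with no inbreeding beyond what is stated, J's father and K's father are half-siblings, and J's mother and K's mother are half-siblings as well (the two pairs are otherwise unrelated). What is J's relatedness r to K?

0.125

Relatedness sums over independent paths through distinct common ancestors.
J and K are related in two ways: half first cousins through their fathers (r = 1/16) and half first cousins through their mothers (r = 1/16).
r = 1/16 + 1/16 = 1/8 = 0.125.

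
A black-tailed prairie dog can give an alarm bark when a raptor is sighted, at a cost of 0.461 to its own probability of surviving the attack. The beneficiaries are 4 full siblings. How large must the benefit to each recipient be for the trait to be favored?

r to a full sibling = 1/2 (full sibs share both parents — two paths of length 2: r = 2·(1/2)^2 = 1/2).
Hamilton's rule with n recipients of equal r: n·r·B > C, so B > C/(n·r) = 0.461/(4·0.5) = 0.2305.

0.2305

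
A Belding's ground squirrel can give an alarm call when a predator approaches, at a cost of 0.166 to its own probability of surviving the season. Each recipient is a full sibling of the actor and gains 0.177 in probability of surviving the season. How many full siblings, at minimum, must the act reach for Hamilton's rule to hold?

2

r to a full sibling = 0.5 (full sibs share both parents — two paths of length 2: r = 2·(1/2)^2 = 1/2).
Hamilton's rule: n·r·B > C  ⇒  n > C/(r·B) = 0.166/(0.5·0.177) = 1.876.
The smallest integer exceeding 1.876 is 2.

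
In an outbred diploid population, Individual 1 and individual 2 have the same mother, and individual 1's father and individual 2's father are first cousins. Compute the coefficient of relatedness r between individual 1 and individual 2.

With two independent routes of shared ancestry, r is the sum of the two contributions.
Individual 1 and individual 2 are related in two ways: half-sibs through their shared mother (r = 1/4) and second cousins through their fathers (r = 1/32).
r = 1/4 + 1/32 = 9/32 = 0.28125.

0.28125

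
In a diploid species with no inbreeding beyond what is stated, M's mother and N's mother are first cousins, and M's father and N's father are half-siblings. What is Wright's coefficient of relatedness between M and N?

With two independent routes of shared ancestry, r is the sum of the two contributions.
M and N are related in two ways: second cousins through their mothers (r = 1/32) and half first cousins through their fathers (r = 1/16).
r = 1/32 + 1/16 = 0.09375.

0.09375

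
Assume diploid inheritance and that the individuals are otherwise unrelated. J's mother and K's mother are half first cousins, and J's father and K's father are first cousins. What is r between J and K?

0.046875

Wright's path rule: contributions from independent ancestry routes add.
J and K are related in two ways: half second cousins through their mothers (r = 1/64) and second cousins through their fathers (r = 1/32).
r = 1/64 + 1/32 = 3/64 = 0.046875.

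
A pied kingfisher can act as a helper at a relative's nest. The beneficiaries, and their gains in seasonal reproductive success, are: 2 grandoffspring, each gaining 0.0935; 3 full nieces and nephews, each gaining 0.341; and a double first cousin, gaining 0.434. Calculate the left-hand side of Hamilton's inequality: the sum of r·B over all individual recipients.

0.411

r to a grandoffspring = 1/4 (two parent–offspring links: r = (1/2)^2 = 1/4).
r to a full niece or nephew = 0.25 (full aunt/uncle↔niece/nephew: two paths of length 3 through the shared grandparent pair: r = 2·(1/2)^3 = 1/4).
r to a double first cousin = 0.25 (double first cousins share both grandparent pairs — four paths of length 4: r = 4·(1/2)^4 = 1/4).
Summing one r·B term per recipient: 2·0.25·0.0935 + 3·0.25·0.341 + 1·0.25·0.434 = 0.411.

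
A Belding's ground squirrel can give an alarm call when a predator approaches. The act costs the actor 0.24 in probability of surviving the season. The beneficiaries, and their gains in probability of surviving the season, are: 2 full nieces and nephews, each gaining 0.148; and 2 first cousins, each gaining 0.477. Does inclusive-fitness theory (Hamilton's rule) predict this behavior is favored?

No

Hamilton's rule: the trait is favored when the sum of r·B over every recipient exceeds the actor's cost C.
r to a full niece or nephew = 1/4 (full aunt/uncle↔niece/nephew: two paths of length 3 through the shared grandparent pair: r = 2·(1/2)^3 = 1/4).
r to a first cousin = 0.125 (first cousins share one grandparent pair — two paths of length 4: r = 2·(1/2)^4 = 1/8).
Summing one r·B term per recipient: 2·0.25·0.148 + 2·0.125·0.477 = 0.19325.
0.19325 < 0.24: the indirect benefit is less than the cost.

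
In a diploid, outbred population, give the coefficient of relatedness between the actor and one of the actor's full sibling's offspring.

0.25

Each parent–offspring link contributes a factor of 1/2, and independent paths through distinct common ancestors add.
Full aunt/uncle↔niece/nephew: two paths of length 3 through the shared grandparent pair: r = 2·(1/2)^3 = 1/4.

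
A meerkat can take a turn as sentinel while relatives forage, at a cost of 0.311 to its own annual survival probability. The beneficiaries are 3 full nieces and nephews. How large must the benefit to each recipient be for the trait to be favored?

r to a full niece or nephew = 1/4 (full aunt/uncle↔niece/nephew: two paths of length 3 through the shared grandparent pair: r = 2·(1/2)^3 = 1/4).
Hamilton's rule with n recipients of equal r: n·r·B > C, so B > C/(n·r) = 0.311/(3·0.25) = 0.4147.

0.4147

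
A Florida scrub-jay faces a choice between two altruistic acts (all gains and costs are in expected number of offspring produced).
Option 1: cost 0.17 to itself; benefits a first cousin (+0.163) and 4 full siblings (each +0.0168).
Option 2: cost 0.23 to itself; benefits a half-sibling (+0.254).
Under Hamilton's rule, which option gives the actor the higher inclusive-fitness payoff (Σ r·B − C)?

Option 1

Option 1: r to a first cousin = 0.125.
Option 1: r to a full sibling = 0.5.
Option 1: Σ r·B − C = (1·0.125·0.163 + 4·0.5·0.0168) − 0.17 = -0.116025.
Option 2: r to a half-sibling = 0.25.
Option 2: Σ r·B − C = (1·0.25·0.254) − 0.23 = -0.1665.
Option 1 has the higher net inclusive-fitness payoff.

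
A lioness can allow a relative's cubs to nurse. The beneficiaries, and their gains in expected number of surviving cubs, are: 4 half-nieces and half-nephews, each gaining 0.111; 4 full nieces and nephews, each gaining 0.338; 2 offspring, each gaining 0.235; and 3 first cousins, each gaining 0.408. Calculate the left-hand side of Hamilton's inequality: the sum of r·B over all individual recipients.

0.7815

r to a half-niece or half-nephew = 0.125 (half-aunt/uncle↔niece/nephew: one path of length 3: r = (1/2)^3 = 1/8).
r to a full niece or nephew = 0.25 (full aunt/uncle↔niece/nephew: two paths of length 3 through the shared grandparent pair: r = 2·(1/2)^3 = 1/4).
r to an offspring = 0.5 (one parent–offspring link: r = (1/2)^1 = 1/2).
r to a first cousin = 0.125 (first cousins share one grandparent pair — two paths of length 4: r = 2·(1/2)^4 = 1/8).
Summing one r·B term per recipient: 4·0.125·0.111 + 4·0.25·0.338 + 2·0.5·0.235 + 3·0.125·0.408 = 0.7815.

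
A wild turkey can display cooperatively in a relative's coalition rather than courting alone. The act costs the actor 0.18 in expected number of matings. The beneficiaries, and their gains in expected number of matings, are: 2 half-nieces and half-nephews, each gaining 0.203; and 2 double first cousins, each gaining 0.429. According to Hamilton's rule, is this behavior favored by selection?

Yes

Hamilton's rule: the trait is favored when the sum of r·B over every recipient exceeds the actor's cost C.
r to a half-niece or half-nephew = 1/8 (half-aunt/uncle↔niece/nephew: one path of length 3: r = (1/2)^3 = 1/8).
r to a double first cousin = 0.25 (double first cousins share both grandparent pairs — four paths of length 4: r = 4·(1/2)^4 = 1/4).
Summing one r·B term per recipient: 2·0.125·0.203 + 2·0.25·0.429 = 0.26525.
0.26525 > 0.18: the indirect benefit exceeds the cost.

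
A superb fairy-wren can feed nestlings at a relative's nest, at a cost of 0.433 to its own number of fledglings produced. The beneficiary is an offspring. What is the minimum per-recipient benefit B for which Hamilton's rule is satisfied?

r to an offspring = 1/2 (one parent–offspring link: r = (1/2)^1 = 1/2).
Hamilton's rule with n recipients of equal r: n·r·B > C, so B > C/(n·r) = 0.433/(1·0.5) = 0.866.

0.866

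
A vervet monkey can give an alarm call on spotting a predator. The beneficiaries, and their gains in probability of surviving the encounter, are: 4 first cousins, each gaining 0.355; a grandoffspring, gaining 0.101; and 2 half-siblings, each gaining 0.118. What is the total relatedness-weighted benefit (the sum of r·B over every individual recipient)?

r to a first cousin = 0.125 (first cousins share one grandparent pair — two paths of length 4: r = 2·(1/2)^4 = 1/8).
r to a grandoffspring = 1/4 (two parent–offspring links: r = (1/2)^2 = 1/4).
r to a half-sibling = 1/4 (half-sibs share one parent — one path of length 2: r = (1/2)^2 = 1/4).
Summing one r·B term per recipient: 4·0.125·0.355 + 1·0.25·0.101 + 2·0.25·0.118 = 0.26175.

0.26175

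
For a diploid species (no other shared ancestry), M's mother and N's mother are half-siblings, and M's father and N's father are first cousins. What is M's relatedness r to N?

Wright's path rule: contributions from independent ancestry routes add.
M and N are related in two ways: half first cousins through their mothers (r = 1/16) and second cousins through their fathers (r = 1/32).
r = 1/16 + 1/32 = 3/32 = 0.09375.

0.09375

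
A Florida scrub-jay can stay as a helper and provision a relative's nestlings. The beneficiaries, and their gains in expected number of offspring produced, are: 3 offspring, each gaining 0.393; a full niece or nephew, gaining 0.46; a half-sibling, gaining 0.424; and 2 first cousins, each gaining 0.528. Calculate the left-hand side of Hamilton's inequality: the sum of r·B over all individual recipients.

r to an offspring = 0.5 (one parent–offspring link: r = (1/2)^1 = 1/2).
r to a full niece or nephew = 1/4 (full aunt/uncle↔niece/nephew: two paths of length 3 through the shared grandparent pair: r = 2·(1/2)^3 = 1/4).
r to a half-sibling = 0.25 (half-sibs share one parent — one path of length 2: r = (1/2)^2 = 1/4).
r to a first cousin = 1/8 (first cousins share one grandparent pair — two paths of length 4: r = 2·(1/2)^4 = 1/8).
Summing one r·B term per recipient: 3·0.5·0.393 + 1·0.25·0.46 + 1·0.25·0.424 + 2·0.125·0.528 = 0.9425.

0.9425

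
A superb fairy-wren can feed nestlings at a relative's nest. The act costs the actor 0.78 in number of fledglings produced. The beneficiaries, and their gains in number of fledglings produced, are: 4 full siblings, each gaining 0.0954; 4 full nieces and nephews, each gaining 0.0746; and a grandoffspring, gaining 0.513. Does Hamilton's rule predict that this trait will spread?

Hamilton's rule: the trait is favored when the sum of r·B over every recipient exceeds the actor's cost C.
r to a full sibling = 1/2 (full sibs share both parents — two paths of length 2: r = 2·(1/2)^2 = 1/2).
r to a full niece or nephew = 0.25 (full aunt/uncle↔niece/nephew: two paths of length 3 through the shared grandparent pair: r = 2·(1/2)^3 = 1/4).
r to a grandoffspring = 1/4 (two parent–offspring links: r = (1/2)^2 = 1/4).
Summing one r·B term per recipient: 4·0.5·0.0954 + 4·0.25·0.0746 + 1·0.25·0.513 = 0.39365.
0.39365 < 0.78: the indirect benefit is less than the cost.

No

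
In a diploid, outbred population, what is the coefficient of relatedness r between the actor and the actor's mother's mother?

0.25

Each parent–offspring link contributes a factor of 1/2, and independent paths through distinct common ancestors add.
Two parent–offspring links: r = (1/2)^2 = 1/4.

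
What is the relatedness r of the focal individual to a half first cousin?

0.0625

Half first cousins share one grandparent — one path of length 4: r = (1/2)^4 = 1/16.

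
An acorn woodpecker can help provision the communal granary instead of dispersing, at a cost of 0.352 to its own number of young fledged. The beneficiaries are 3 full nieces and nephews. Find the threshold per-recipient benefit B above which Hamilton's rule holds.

0.4693

r to a full niece or nephew = 1/4 (full aunt/uncle↔niece/nephew: two paths of length 3 through the shared grandparent pair: r = 2·(1/2)^3 = 1/4).
Hamilton's rule with n recipients of equal r: n·r·B > C, so B > C/(n·r) = 0.352/(3·0.25) = 0.4693.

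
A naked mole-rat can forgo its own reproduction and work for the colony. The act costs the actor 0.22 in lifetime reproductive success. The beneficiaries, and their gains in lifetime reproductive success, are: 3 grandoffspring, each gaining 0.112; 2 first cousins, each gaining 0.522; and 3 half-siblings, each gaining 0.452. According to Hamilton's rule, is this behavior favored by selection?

Yes

Hamilton's rule: the trait is favored when the sum of r·B over every recipient exceeds the actor's cost C.
r to a grandoffspring = 1/4 (two parent–offspring links: r = (1/2)^2 = 1/4).
r to a first cousin = 1/8 (first cousins share one grandparent pair — two paths of length 4: r = 2·(1/2)^4 = 1/8).
r to a half-sibling = 0.25 (half-sibs share one parent — one path of length 2: r = (1/2)^2 = 1/4).
Summing one r·B term per recipient: 3·0.25·0.112 + 2·0.125·0.522 + 3·0.25·0.452 = 0.5535.
0.5535 > 0.22: the indirect benefit exceeds the cost.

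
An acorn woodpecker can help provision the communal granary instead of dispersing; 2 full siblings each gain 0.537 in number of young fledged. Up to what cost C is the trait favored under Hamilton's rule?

r to a full sibling = 1/2 (full sibs share both parents — two paths of length 2: r = 2·(1/2)^2 = 1/2).
Hamilton's rule: n·r·B > C, so the trait is favored while C < n·r·B = 2·0.5·0.537 = 0.537.

0.537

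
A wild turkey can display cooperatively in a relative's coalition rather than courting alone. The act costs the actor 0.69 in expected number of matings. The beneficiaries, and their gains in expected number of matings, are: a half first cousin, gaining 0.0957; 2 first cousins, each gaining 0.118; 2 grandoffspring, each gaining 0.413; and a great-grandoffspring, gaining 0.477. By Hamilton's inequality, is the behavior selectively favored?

Hamilton's rule: the trait is favored when the sum of r·B over every recipient exceeds the actor's cost C.
r to a half first cousin = 0.0625 (half first cousins share one grandparent — one path of length 4: r = (1/2)^4 = 1/16).
r to a first cousin = 0.125 (first cousins share one grandparent pair — two paths of length 4: r = 2·(1/2)^4 = 1/8).
r to a grandoffspring = 1/4 (two parent–offspring links: r = (1/2)^2 = 1/4).
r to a great-grandoffspring = 1/8 (three parent–offspring links: r = (1/2)^3 = 1/8).
Summing one r·B term per recipient: 1·0.0625·0.0957 + 2·0.125·0.118 + 2·0.25·0.413 + 1·0.125·0.477 = 0.30160625.
0.30160625 < 0.69: the indirect benefit is less than the cost.

No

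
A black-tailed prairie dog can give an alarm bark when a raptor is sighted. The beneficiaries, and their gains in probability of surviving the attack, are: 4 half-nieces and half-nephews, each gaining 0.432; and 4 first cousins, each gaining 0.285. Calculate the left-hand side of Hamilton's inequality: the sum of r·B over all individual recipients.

r to a half-niece or half-nephew = 0.125 (half-aunt/uncle↔niece/nephew: one path of length 3: r = (1/2)^3 = 1/8).
r to a first cousin = 0.125 (first cousins share one grandparent pair — two paths of length 4: r = 2·(1/2)^4 = 1/8).
Summing one r·B term per recipient: 4·0.125·0.432 + 4·0.125·0.285 = 0.3585.

0.3585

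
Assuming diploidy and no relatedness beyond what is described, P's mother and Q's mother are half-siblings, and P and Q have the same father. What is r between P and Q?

0.3125

Relatedness sums over independent paths through distinct common ancestors.
P and Q are related in two ways: half first cousins through their mothers (r = 1/16) and half-sibs through their shared father (r = 1/4).
r = 1/16 + 1/4 = 0.3125.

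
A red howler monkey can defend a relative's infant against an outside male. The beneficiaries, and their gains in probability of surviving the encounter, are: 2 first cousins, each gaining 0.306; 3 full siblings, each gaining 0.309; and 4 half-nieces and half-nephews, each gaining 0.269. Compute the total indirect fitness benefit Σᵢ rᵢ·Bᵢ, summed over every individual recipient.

r to a first cousin = 1/8 (first cousins share one grandparent pair — two paths of length 4: r = 2·(1/2)^4 = 1/8).
r to a full sibling = 0.5 (full sibs share both parents — two paths of length 2: r = 2·(1/2)^2 = 1/2).
r to a half-niece or half-nephew = 1/8 (half-aunt/uncle↔niece/nephew: one path of length 3: r = (1/2)^3 = 1/8).
Summing one r·B term per recipient: 2·0.125·0.306 + 3·0.5·0.309 + 4·0.125·0.269 = 0.6745.

0.6745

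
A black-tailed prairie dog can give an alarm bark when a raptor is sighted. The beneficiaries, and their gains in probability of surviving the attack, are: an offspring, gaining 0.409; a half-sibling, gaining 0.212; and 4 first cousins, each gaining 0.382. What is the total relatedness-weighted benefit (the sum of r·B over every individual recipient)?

0.4485

r to an offspring = 1/2 (one parent–offspring link: r = (1/2)^1 = 1/2).
r to a half-sibling = 0.25 (half-sibs share one parent — one path of length 2: r = (1/2)^2 = 1/4).
r to a first cousin = 0.125 (first cousins share one grandparent pair — two paths of length 4: r = 2·(1/2)^4 = 1/8).
Summing one r·B term per recipient: 1·0.5·0.409 + 1·0.25·0.212 + 4·0.125·0.382 = 0.4485.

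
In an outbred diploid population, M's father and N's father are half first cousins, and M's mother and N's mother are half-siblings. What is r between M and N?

Wright's path rule: contributions from independent ancestry routes add.
M and N are related in two ways: half second cousins through their fathers (r = 1/64) and half first cousins through their mothers (r = 1/16).
r = 1/64 + 1/16 = 5/64 = 0.078125.

0.078125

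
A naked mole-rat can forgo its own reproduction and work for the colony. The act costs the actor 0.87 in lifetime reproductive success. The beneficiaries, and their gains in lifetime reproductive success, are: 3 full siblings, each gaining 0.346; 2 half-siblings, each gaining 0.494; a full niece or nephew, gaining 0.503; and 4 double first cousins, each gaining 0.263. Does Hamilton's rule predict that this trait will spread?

Hamilton's rule: the trait is favored when the sum of r·B over every recipient exceeds the actor's cost C.
r to a full sibling = 1/2 (full sibs share both parents — two paths of length 2: r = 2·(1/2)^2 = 1/2).
r to a half-sibling = 1/4 (half-sibs share one parent — one path of length 2: r = (1/2)^2 = 1/4).
r to a full niece or nephew = 1/4 (full aunt/uncle↔niece/nephew: two paths of length 3 through the shared grandparent pair: r = 2·(1/2)^3 = 1/4).
r to a double first cousin = 0.25 (double first cousins share both grandparent pairs — four paths of length 4: r = 4·(1/2)^4 = 1/4).
Summing one r·B term per recipient: 3·0.5·0.346 + 2·0.25·0.494 + 1·0.25·0.503 + 4·0.25·0.263 = 1.15475.
1.15475 > 0.87: the indirect benefit exceeds the cost.

Yes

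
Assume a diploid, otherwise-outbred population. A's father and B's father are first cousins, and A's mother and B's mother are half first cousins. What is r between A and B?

Wright's path rule: contributions from independent ancestry routes add.
A and B are related in two ways: second cousins through their fathers (r = 1/32) and half second cousins through their mothers (r = 1/64).
r = 1/32 + 1/64 = 0.046875.

0.046875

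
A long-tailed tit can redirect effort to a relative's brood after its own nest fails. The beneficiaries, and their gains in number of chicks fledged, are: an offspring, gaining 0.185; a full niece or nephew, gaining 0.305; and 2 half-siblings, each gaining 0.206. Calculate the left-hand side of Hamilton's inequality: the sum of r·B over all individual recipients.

0.27175

r to an offspring = 0.5 (one parent–offspring link: r = (1/2)^1 = 1/2).
r to a full niece or nephew = 1/4 (full aunt/uncle↔niece/nephew: two paths of length 3 through the shared grandparent pair: r = 2·(1/2)^3 = 1/4).
r to a half-sibling = 0.25 (half-sibs share one parent — one path of length 2: r = (1/2)^2 = 1/4).
Summing one r·B term per recipient: 1·0.5·0.185 + 1·0.25·0.305 + 2·0.25·0.206 = 0.27175.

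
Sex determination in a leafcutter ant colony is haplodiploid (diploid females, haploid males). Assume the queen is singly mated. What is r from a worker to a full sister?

0.75

Haplodiploid full sisters inherit their father's entire haploid genome identically (contributing 1/2) and on average half of their mother's contribution (1/2 · 1/2 = 1/4); r = 1/2 + 1/4 = 3/4.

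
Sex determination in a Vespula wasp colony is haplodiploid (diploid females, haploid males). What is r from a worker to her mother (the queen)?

One meiotic link between diploid queen and diploid daughter: r = 1/2.

0.5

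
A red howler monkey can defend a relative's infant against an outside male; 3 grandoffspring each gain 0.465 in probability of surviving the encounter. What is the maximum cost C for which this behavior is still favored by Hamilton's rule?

0.34875

r to a grandoffspring = 0.25 (two parent–offspring links: r = (1/2)^2 = 1/4).
Hamilton's rule: n·r·B > C, so the trait is favored while C < n·r·B = 3·0.25·0.465 = 0.34875.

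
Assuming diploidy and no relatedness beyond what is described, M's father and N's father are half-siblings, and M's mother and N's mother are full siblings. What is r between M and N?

0.1875

Relatedness sums over independent paths through distinct common ancestors.
M and N are related in two ways: half first cousins through their fathers (r = 1/16) and first cousins through their mothers (r = 1/8).
r = 1/16 + 1/8 = 0.1875.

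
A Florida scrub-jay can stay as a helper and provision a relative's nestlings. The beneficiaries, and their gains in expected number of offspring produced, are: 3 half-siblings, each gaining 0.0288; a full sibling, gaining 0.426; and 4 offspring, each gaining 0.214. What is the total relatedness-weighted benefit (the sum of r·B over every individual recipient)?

r to a half-sibling = 0.25 (half-sibs share one parent — one path of length 2: r = (1/2)^2 = 1/4).
r to a full sibling = 0.5 (full sibs share both parents — two paths of length 2: r = 2·(1/2)^2 = 1/2).
r to an offspring = 0.5 (one parent–offspring link: r = (1/2)^1 = 1/2).
Summing one r·B term per recipient: 3·0.25·0.0288 + 1·0.5·0.426 + 4·0.5·0.214 = 0.6626.

0.6626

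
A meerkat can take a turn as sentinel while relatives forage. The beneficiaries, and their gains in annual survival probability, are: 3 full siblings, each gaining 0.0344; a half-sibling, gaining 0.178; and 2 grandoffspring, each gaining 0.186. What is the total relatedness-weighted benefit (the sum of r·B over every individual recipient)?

r to a full sibling = 0.5 (full sibs share both parents — two paths of length 2: r = 2·(1/2)^2 = 1/2).
r to a half-sibling = 1/4 (half-sibs share one parent — one path of length 2: r = (1/2)^2 = 1/4).
r to a grandoffspring = 0.25 (two parent–offspring links: r = (1/2)^2 = 1/4).
Summing one r·B term per recipient: 3·0.5·0.0344 + 1·0.25·0.178 + 2·0.25·0.186 = 0.1891.

0.1891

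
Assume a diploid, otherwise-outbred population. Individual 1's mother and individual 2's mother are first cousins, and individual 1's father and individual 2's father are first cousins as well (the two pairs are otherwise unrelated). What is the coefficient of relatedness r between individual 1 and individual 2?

0.0625

Wright's path rule: contributions from independent ancestry routes add.
Individual 1 and individual 2 are related in two ways: second cousins through their mothers (r = 1/32) and second cousins through their fathers (r = 1/32).
r = 1/32 + 1/32 = 1/16 = 0.0625.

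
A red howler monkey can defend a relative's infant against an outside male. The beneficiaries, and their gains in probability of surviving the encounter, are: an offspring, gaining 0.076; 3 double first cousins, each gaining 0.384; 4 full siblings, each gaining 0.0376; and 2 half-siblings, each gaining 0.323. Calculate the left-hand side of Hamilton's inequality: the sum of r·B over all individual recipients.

0.5627

r to an offspring = 1/2 (one parent–offspring link: r = (1/2)^1 = 1/2).
r to a double first cousin = 1/4 (double first cousins share both grandparent pairs — four paths of length 4: r = 4·(1/2)^4 = 1/4).
r to a full sibling = 1/2 (full sibs share both parents — two paths of length 2: r = 2·(1/2)^2 = 1/2).
r to a half-sibling = 1/4 (half-sibs share one parent — one path of length 2: r = (1/2)^2 = 1/4).
Summing one r·B term per recipient: 1·0.5·0.076 + 3·0.25·0.384 + 4·0.5·0.0376 + 2·0.25·0.323 = 0.5627.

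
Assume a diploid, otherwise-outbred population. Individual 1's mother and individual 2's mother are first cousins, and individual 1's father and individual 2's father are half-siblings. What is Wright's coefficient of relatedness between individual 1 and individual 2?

Independent pedigree routes through distinct common ancestors add.
Individual 1 and individual 2 are related in two ways: second cousins through their mothers (r = 1/32) and half first cousins through their fathers (r = 1/16).
r = 1/32 + 1/16 = 0.09375.

0.09375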